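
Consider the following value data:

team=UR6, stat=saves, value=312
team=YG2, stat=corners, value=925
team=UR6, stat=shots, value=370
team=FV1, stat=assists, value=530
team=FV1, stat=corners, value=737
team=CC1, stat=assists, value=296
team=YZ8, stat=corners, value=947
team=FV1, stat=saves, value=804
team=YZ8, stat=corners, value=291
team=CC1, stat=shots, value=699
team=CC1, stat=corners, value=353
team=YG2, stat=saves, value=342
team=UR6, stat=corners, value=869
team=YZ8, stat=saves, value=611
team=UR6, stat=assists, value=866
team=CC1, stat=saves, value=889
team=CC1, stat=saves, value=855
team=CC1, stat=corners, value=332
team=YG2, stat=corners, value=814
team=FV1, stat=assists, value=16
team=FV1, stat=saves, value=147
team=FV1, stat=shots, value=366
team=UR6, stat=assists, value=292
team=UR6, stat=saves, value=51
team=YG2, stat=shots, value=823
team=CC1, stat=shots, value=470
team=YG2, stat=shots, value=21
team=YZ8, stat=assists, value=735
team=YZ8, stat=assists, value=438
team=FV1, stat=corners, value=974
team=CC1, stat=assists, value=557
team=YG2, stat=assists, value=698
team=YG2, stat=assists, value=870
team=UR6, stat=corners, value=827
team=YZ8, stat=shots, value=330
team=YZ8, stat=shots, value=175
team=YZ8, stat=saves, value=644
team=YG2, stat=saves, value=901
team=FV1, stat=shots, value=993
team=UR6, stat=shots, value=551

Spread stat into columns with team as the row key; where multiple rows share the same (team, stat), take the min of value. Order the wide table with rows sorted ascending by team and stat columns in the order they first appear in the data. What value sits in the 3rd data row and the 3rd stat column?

With rows sorted ascending by team, row 3 is team=UR6. stat columns in first-appearance order: saves, corners, shots, assists; column 3 is shots.
Long rows with team=UR6, stat=shots: min(370, 551) = 370.

370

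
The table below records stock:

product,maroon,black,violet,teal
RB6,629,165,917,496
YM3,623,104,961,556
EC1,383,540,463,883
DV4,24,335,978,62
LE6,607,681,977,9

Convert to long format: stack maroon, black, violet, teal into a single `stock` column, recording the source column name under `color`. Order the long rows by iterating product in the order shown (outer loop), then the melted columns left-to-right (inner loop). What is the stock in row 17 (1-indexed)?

607

20 rows total (5 × 4). Row 17: index ⌊(17-1)/4⌋ = 4 into product → LE6; (17-1) mod 4 = 0 into the melted columns → maroon.
So row 17 is (LE6, maroon, 607); stock = 607.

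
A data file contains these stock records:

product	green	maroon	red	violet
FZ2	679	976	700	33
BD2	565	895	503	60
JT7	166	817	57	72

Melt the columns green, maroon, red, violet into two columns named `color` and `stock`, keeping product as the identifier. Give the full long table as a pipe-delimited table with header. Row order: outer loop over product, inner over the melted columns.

Each (product, column) pair becomes one row: 3 × 4 = 12 rows.
For example, (FZ2, green) → stock=679.

| product | color | stock |
| FZ2 | green | 679 |
| FZ2 | maroon | 976 |
| FZ2 | red | 700 |
| FZ2 | violet | 33 |
| BD2 | green | 565 |
| BD2 | maroon | 895 |
| BD2 | red | 503 |
| BD2 | violet | 60 |
| JT7 | green | 166 |
| JT7 | maroon | 817 |
| JT7 | red | 57 |
| JT7 | violet | 72 |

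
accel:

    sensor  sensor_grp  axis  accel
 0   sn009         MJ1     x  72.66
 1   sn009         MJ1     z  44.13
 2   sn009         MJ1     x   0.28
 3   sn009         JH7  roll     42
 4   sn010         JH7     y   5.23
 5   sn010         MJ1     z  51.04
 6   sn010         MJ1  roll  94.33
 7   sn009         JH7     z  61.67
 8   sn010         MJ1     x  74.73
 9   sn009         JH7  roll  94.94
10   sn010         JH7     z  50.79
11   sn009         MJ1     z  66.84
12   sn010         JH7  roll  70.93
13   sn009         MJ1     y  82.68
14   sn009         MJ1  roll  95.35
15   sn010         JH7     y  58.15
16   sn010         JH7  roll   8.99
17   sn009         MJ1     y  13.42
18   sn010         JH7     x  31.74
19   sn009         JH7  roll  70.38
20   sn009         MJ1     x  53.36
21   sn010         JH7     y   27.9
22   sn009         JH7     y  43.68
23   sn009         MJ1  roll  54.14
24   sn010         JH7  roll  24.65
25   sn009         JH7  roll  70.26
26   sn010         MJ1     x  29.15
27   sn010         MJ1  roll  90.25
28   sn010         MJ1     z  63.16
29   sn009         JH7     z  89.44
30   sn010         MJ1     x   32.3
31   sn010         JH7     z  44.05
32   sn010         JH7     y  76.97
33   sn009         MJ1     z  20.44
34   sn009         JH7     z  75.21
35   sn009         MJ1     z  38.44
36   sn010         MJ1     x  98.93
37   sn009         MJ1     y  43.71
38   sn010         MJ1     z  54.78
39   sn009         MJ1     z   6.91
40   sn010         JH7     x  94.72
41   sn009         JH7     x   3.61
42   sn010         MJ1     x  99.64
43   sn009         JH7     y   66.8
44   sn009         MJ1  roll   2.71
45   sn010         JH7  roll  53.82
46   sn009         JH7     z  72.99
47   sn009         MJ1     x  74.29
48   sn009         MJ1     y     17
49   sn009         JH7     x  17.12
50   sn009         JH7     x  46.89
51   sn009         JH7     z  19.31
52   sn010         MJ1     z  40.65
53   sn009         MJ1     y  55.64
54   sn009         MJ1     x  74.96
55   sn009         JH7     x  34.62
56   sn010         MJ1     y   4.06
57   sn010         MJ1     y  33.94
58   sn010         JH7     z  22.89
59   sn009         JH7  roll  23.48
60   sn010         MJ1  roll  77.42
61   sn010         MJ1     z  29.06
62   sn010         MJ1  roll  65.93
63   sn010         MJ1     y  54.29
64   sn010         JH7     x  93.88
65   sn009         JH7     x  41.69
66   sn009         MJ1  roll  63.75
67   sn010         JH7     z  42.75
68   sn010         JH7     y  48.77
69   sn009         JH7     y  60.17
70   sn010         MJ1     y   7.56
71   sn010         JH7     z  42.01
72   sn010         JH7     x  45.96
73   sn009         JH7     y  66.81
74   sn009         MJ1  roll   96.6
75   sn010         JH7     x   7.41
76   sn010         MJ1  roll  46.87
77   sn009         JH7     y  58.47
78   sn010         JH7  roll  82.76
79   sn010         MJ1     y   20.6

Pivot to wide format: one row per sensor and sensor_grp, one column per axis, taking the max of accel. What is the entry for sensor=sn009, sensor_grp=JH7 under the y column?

66.81

Rows with sensor=sn009, sensor_grp=JH7 and axis=y: accel values are 43.68, 66.8, 60.17, 66.81, 58.47.
max(43.68, 66.8, 60.17, 66.81, 58.47) = 66.81.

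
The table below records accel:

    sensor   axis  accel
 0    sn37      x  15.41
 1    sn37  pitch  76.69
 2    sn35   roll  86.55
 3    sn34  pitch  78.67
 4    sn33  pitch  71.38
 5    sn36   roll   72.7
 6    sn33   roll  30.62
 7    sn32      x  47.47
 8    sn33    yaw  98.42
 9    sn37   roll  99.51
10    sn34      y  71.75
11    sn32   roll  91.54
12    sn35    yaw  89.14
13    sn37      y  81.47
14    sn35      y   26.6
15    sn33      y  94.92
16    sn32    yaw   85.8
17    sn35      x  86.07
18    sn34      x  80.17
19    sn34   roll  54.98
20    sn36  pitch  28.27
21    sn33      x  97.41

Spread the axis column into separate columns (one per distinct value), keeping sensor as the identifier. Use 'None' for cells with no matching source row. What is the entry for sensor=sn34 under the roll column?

The long row with sensor=sn34, axis=roll has accel=54.98.

54.98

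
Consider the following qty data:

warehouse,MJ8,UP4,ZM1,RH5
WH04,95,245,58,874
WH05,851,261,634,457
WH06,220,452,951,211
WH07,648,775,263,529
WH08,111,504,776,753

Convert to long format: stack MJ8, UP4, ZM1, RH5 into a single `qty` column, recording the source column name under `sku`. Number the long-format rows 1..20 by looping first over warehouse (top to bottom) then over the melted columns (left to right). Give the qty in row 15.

20 rows total (5 × 4). Row 15: index ⌊(15-1)/4⌋ = 3 into warehouse → WH07; (15-1) mod 4 = 2 into the melted columns → ZM1.
So row 15 is (WH07, ZM1, 263); qty = 263.

263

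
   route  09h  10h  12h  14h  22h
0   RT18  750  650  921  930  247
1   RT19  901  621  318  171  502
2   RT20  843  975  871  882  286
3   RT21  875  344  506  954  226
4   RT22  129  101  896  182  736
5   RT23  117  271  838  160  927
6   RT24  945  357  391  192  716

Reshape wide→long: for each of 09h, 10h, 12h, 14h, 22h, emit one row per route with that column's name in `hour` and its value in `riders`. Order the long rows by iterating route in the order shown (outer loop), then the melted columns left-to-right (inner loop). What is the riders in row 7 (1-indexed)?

35 rows total (7 × 5). Row 7: index ⌊(7-1)/5⌋ = 1 into route → RT19; (7-1) mod 5 = 1 into the melted columns → 10h.
So row 7 is (RT19, 10h, 621); riders = 621.

621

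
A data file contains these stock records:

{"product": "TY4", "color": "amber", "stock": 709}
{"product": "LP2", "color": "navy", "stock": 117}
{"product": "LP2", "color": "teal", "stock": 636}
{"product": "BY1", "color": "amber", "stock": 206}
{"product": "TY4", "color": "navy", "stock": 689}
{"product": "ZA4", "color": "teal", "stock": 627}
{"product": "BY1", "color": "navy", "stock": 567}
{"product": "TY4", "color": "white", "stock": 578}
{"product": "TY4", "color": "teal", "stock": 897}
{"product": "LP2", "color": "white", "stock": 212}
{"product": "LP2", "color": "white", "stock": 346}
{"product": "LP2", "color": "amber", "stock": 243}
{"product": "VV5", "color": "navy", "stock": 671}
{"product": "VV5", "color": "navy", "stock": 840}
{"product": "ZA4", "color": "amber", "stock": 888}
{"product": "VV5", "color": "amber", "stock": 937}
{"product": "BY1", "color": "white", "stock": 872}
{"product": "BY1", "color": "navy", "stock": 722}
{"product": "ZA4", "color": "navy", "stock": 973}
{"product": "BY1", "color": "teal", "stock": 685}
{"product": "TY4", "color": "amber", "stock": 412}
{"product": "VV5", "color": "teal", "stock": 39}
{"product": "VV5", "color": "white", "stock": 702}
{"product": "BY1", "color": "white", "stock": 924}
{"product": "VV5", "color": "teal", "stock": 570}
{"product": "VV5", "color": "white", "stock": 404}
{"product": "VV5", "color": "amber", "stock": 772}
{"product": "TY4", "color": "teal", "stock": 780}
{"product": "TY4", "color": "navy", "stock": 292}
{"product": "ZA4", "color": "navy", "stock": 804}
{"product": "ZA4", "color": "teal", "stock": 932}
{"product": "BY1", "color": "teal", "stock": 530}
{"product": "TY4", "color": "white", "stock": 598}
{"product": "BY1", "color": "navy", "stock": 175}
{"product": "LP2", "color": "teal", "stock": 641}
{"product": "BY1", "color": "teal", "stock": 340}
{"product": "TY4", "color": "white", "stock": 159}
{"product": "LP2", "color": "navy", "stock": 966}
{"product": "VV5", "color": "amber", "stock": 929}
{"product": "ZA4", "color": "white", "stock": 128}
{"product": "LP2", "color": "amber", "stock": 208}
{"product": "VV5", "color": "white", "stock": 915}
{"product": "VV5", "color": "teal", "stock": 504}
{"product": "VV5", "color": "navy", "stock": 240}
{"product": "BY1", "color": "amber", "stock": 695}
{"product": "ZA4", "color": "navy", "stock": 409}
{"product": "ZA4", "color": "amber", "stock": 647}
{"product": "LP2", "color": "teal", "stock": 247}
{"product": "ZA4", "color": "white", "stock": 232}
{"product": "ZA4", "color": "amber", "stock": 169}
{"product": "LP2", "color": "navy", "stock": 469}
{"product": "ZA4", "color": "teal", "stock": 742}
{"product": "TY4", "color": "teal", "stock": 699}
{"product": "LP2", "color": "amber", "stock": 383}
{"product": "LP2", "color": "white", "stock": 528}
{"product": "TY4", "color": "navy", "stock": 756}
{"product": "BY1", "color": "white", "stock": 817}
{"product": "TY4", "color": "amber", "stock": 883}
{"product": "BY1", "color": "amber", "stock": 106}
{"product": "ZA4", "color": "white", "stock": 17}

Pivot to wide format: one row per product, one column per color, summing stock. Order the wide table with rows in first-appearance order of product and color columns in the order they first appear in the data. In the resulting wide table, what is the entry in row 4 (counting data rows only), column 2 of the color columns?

2186

With rows in first-appearance order of product, row 4 is product=ZA4. color columns in first-appearance order: amber, navy, teal, white; column 2 is navy.
Long rows with product=ZA4, color=navy: 973 + 804 + 409 = 2186.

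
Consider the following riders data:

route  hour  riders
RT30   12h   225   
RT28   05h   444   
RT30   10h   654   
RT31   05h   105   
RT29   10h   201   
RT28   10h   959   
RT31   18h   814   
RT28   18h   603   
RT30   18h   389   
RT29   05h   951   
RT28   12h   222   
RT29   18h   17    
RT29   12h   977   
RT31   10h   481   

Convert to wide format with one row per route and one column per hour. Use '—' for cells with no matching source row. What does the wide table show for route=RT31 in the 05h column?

105

The long row with route=RT31, hour=05h has riders=105.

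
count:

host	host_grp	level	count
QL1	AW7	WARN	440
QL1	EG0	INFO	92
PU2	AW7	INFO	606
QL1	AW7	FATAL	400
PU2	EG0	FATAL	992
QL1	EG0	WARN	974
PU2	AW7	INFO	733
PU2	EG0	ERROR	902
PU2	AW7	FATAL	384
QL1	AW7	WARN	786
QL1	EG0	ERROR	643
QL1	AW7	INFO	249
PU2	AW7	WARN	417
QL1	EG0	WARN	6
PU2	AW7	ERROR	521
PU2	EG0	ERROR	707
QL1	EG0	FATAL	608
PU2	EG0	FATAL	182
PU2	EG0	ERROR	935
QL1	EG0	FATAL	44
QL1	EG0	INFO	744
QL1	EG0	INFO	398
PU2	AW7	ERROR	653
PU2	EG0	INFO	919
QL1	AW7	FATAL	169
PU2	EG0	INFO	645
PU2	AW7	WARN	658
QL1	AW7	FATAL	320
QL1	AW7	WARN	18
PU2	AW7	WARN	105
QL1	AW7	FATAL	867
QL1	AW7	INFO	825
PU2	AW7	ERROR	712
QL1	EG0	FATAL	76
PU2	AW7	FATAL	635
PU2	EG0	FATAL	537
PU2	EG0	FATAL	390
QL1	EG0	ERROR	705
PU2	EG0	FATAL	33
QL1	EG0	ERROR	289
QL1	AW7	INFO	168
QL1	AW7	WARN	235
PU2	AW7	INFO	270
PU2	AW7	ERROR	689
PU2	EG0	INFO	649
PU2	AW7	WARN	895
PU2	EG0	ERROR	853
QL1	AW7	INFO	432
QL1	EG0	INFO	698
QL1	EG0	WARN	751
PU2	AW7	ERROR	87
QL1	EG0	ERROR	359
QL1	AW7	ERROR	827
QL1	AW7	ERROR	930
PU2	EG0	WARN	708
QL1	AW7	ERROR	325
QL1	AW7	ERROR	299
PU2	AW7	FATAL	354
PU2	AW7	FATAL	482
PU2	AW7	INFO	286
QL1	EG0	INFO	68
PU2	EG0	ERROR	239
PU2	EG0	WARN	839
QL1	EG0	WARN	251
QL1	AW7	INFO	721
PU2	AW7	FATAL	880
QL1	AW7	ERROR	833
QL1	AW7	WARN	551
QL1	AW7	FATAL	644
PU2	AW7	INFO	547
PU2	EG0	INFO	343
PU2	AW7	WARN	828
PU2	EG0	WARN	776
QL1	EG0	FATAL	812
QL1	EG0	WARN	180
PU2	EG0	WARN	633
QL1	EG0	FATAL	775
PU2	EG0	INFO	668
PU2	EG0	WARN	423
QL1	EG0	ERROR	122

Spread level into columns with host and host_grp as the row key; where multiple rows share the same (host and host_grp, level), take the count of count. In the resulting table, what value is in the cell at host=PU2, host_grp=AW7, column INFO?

Rows with host=PU2, host_grp=AW7 and level=INFO: count values are 606, 733, 270, 286, 547.
5 rows match — count = 5.

5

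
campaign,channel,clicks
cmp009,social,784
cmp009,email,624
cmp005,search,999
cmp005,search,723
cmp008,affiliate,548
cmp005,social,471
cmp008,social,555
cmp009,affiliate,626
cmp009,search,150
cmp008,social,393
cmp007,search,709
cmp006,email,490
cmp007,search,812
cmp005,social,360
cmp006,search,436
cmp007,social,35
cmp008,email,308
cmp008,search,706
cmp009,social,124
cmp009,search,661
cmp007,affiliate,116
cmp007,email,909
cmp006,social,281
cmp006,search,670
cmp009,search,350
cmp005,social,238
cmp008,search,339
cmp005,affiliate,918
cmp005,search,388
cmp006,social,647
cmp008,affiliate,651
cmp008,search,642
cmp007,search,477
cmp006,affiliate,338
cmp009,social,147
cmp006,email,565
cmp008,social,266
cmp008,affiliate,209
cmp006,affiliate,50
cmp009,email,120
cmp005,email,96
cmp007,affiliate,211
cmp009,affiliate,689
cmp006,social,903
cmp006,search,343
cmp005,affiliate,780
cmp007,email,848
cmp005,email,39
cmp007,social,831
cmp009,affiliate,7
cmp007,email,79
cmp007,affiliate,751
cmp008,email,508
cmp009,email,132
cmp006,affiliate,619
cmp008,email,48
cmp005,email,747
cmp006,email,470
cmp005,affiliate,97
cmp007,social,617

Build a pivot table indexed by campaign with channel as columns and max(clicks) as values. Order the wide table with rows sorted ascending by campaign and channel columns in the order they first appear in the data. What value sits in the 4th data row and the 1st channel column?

With rows sorted ascending by campaign, row 4 is campaign=cmp008. channel columns in first-appearance order: social, email, search, affiliate; column 1 is social.
Long rows with campaign=cmp008, channel=social: max(555, 393, 266) = 555.

555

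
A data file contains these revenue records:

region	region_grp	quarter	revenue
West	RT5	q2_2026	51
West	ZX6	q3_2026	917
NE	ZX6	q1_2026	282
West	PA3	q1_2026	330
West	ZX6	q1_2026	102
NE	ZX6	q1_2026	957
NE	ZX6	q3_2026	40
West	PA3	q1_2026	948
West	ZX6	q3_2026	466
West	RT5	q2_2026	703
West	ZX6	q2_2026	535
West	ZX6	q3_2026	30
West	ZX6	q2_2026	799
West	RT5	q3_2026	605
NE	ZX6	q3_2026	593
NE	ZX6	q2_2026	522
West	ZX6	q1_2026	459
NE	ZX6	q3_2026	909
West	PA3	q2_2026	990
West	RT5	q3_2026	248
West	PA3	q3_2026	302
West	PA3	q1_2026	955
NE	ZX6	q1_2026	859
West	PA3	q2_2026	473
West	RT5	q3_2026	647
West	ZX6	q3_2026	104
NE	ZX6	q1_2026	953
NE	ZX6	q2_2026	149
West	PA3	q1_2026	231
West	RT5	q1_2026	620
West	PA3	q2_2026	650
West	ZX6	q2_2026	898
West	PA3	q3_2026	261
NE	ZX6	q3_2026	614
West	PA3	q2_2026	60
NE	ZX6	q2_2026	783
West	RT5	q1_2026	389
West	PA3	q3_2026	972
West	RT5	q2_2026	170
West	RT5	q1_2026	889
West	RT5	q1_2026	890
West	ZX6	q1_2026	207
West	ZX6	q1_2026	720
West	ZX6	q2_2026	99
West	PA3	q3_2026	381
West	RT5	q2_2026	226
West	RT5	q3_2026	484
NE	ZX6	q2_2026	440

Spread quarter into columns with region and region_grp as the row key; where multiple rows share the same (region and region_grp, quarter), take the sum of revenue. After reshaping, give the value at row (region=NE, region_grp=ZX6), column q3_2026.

Rows with region=NE, region_grp=ZX6 and quarter=q3_2026: revenue values are 40, 593, 909, 614.
40 + 593 + 909 + 614 = 2156.

2156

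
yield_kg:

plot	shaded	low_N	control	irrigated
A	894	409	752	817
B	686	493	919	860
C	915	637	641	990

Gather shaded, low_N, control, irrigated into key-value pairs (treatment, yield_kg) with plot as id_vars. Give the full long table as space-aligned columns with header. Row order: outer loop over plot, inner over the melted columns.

plot  treatment  yield_kg
A     shaded     894     
A     low_N      409     
A     control    752     
A     irrigated  817     
B     shaded     686     
B     low_N      493     
B     control    919     
B     irrigated  860     
C     shaded     915     
C     low_N      637     
C     control    641     
C     irrigated  990     

Each (plot, column) pair becomes one row: 3 × 4 = 12 rows.
For example, (A, shaded) → yield_kg=894.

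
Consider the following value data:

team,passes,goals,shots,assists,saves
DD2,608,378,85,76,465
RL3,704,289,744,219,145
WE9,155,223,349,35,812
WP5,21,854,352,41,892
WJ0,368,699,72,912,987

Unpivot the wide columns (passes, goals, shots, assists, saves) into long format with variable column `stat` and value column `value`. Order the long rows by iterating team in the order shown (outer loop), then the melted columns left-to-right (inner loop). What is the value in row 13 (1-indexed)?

349

25 rows total (5 × 5). Row 13: index ⌊(13-1)/5⌋ = 2 into team → WE9; (13-1) mod 5 = 2 into the melted columns → shots.
So row 13 is (WE9, shots, 349); value = 349.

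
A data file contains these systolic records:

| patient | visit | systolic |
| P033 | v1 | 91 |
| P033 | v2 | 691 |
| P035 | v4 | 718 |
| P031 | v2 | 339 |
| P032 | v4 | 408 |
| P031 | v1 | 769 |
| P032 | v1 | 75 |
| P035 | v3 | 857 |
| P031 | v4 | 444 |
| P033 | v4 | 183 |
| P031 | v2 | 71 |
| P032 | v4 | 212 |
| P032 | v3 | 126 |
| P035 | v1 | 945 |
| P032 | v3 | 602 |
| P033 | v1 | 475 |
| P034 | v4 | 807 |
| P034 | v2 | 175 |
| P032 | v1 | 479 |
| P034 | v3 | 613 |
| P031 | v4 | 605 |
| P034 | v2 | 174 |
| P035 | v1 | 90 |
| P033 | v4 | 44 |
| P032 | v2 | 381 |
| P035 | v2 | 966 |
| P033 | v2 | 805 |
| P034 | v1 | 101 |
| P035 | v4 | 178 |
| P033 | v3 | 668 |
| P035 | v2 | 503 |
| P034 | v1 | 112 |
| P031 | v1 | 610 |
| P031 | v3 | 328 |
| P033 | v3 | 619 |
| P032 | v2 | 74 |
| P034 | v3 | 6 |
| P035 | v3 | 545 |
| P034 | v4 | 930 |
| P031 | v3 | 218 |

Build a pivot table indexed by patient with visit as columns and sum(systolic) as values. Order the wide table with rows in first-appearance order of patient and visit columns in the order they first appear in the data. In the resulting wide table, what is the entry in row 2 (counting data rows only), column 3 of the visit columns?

With rows in first-appearance order of patient, row 2 is patient=P035. visit columns in first-appearance order: v1, v2, v4, v3; column 3 is v4.
Long rows with patient=P035, visit=v4: 718 + 178 = 896.

896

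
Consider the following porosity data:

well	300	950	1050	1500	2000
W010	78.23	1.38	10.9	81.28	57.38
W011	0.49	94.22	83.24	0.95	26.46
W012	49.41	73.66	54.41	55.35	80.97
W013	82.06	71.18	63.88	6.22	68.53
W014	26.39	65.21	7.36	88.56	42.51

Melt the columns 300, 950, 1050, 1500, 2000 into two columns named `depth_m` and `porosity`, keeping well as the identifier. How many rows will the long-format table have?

25

5 well values × 5 melted columns = 25 rows.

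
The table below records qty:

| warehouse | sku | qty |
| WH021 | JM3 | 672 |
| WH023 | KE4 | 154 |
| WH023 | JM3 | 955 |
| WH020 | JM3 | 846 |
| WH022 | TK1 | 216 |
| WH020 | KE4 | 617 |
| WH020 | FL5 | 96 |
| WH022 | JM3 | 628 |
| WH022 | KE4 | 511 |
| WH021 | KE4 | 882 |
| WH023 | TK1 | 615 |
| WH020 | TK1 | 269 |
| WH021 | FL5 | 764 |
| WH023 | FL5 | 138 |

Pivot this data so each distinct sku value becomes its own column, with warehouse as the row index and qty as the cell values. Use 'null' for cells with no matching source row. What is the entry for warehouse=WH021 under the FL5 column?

The long row with warehouse=WH021, sku=FL5 has qty=764.

764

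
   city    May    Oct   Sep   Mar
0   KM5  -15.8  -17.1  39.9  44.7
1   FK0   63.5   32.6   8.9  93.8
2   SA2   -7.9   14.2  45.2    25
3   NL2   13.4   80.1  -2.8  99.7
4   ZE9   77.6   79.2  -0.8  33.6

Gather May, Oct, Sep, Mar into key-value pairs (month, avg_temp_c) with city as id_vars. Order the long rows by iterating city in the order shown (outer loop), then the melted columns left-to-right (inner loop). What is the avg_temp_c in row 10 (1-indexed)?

20 rows total (5 × 4). Row 10: index ⌊(10-1)/4⌋ = 2 into city → SA2; (10-1) mod 4 = 1 into the melted columns → Oct.
So row 10 is (SA2, Oct, 14.2); avg_temp_c = 14.2.

14.2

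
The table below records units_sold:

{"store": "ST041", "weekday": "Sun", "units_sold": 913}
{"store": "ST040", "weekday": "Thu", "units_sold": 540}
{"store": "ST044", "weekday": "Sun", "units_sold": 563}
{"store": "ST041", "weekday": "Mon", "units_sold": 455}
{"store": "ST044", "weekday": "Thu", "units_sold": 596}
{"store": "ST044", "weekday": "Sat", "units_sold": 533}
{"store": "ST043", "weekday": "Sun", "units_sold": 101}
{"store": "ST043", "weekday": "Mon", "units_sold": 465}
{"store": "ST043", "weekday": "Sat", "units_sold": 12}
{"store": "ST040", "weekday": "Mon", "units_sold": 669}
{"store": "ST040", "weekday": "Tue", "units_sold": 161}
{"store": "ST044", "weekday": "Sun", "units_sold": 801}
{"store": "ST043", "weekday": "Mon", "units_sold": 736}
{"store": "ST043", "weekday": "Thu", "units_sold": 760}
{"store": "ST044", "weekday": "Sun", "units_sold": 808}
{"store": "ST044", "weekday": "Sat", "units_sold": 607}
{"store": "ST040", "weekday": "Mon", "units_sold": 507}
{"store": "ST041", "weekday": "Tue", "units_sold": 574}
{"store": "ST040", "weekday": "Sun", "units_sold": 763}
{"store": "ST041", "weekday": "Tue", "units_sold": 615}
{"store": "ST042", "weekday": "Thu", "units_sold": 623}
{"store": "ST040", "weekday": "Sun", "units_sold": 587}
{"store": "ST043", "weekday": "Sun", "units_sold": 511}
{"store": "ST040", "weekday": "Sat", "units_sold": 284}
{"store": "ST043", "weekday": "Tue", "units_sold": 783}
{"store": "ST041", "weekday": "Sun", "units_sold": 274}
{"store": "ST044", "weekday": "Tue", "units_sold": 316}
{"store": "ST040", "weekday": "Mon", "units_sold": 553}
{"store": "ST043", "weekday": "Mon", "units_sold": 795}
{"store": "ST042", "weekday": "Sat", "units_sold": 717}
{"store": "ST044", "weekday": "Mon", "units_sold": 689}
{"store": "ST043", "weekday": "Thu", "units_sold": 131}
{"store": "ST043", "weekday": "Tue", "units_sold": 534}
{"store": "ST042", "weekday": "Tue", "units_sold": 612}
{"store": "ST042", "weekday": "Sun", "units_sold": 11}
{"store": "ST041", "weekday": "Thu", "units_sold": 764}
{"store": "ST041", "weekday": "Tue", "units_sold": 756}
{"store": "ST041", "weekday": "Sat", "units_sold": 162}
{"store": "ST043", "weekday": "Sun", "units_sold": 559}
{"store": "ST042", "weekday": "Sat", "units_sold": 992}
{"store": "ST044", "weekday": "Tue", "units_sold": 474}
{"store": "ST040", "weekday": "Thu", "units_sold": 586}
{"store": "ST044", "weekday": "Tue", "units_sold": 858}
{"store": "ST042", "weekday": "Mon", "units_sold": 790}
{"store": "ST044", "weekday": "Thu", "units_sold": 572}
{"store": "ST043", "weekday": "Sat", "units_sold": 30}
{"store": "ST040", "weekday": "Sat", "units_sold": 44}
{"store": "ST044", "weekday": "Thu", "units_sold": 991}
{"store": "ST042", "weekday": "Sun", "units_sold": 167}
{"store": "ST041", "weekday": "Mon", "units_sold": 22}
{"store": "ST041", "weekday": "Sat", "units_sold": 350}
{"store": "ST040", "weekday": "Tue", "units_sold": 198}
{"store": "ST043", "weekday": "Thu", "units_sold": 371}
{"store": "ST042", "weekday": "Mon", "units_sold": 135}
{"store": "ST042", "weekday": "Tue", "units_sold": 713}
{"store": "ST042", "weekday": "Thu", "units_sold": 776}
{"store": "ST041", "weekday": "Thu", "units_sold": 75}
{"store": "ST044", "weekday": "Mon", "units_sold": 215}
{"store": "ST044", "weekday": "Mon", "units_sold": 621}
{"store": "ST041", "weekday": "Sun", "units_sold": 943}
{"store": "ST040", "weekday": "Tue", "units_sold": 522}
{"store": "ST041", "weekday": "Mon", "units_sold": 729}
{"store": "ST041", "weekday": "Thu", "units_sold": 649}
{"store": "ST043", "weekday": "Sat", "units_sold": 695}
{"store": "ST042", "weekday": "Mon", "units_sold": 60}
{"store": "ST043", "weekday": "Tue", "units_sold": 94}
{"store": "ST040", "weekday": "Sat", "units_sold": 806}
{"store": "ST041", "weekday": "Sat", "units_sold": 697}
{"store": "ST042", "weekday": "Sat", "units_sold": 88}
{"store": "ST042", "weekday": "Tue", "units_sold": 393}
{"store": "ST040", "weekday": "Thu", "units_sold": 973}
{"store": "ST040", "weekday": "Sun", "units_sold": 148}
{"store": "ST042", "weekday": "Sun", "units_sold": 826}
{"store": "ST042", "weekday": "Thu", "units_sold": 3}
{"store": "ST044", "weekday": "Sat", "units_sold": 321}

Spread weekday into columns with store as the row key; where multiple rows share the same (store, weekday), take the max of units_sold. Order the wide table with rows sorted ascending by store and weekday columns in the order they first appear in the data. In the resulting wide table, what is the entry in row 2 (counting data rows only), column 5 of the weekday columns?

With rows sorted ascending by store, row 2 is store=ST041. weekday columns in first-appearance order: Sun, Thu, Mon, Sat, Tue; column 5 is Tue.
Long rows with store=ST041, weekday=Tue: max(574, 615, 756) = 756.

756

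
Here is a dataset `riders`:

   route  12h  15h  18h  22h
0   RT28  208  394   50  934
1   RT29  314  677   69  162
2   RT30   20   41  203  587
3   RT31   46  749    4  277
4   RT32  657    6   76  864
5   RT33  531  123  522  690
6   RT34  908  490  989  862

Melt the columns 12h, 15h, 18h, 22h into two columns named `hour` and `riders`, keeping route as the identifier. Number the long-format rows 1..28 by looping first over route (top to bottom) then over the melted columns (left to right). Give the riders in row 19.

28 rows total (7 × 4). Row 19: index ⌊(19-1)/4⌋ = 4 into route → RT32; (19-1) mod 4 = 2 into the melted columns → 18h.
So row 19 is (RT32, 18h, 76); riders = 76.

76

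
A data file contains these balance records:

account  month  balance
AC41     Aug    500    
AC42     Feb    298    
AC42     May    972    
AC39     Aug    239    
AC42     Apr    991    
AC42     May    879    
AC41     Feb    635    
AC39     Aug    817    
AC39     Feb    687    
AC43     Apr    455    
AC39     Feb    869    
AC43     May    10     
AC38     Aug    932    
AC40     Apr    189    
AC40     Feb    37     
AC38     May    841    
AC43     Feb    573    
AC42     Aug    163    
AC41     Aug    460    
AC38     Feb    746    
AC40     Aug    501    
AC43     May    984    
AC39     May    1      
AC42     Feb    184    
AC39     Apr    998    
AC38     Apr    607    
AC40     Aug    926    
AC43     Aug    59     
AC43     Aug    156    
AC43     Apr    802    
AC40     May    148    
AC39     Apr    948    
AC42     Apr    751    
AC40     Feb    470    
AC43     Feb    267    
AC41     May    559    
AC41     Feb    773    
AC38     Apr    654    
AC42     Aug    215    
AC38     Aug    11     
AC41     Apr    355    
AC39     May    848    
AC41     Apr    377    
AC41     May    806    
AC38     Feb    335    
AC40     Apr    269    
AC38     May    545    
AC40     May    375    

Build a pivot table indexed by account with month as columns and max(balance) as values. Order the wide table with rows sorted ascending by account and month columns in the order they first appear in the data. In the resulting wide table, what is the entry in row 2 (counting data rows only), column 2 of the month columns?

869

With rows sorted ascending by account, row 2 is account=AC39. month columns in first-appearance order: Aug, Feb, May, Apr; column 2 is Feb.
Long rows with account=AC39, month=Feb: max(687, 869) = 869.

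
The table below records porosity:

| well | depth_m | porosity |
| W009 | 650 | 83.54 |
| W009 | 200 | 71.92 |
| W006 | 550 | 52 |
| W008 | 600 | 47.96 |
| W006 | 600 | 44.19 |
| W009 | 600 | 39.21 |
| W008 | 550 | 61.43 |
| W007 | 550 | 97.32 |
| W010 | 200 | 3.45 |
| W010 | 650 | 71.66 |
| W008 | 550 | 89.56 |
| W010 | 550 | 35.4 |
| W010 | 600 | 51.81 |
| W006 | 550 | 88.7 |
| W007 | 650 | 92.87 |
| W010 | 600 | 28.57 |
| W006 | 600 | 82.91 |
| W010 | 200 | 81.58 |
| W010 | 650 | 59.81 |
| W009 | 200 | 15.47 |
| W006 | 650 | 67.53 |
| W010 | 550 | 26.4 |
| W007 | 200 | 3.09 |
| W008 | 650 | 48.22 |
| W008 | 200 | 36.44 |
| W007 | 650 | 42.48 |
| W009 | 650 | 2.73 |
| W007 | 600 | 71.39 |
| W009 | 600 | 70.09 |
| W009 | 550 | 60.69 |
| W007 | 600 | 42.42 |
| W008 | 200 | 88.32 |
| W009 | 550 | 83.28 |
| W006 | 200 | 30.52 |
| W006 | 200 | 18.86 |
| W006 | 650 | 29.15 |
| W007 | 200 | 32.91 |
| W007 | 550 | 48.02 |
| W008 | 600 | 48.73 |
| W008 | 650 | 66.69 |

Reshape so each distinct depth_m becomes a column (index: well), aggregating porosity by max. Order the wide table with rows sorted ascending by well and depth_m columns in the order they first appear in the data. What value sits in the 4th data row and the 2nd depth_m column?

71.92

With rows sorted ascending by well, row 4 is well=W009. depth_m columns in first-appearance order: 650, 200, 550, 600; column 2 is 200.
Long rows with well=W009, depth_m=200: max(71.92, 15.47) = 71.92.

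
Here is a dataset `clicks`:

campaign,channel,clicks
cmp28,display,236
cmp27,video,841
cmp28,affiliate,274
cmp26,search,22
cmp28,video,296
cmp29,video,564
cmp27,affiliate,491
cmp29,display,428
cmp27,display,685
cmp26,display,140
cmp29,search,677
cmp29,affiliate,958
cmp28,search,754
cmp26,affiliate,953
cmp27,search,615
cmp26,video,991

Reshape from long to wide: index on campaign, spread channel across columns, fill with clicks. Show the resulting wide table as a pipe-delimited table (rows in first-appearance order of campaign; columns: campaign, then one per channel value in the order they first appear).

Columns: campaign plus the 4 distinct channel values (display, video, affiliate, search).
For example, row cmp28 column display takes clicks=236 from the long row (cmp28, display).

| campaign | display | video | affiliate | search |
| cmp28 | 236 | 296 | 274 | 754 |
| cmp27 | 685 | 841 | 491 | 615 |
| cmp26 | 140 | 991 | 953 | 22 |
| cmp29 | 428 | 564 | 958 | 677 |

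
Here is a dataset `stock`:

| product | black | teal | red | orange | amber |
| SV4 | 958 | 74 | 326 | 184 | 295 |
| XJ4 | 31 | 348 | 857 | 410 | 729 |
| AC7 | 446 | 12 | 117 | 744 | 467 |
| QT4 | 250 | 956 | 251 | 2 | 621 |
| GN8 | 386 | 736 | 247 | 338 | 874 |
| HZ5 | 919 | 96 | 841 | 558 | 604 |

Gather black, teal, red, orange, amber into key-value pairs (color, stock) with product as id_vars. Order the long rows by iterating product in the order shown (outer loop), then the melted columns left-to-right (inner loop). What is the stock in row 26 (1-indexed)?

919

30 rows total (6 × 5). Row 26: index ⌊(26-1)/5⌋ = 5 into product → HZ5; (26-1) mod 5 = 0 into the melted columns → black.
So row 26 is (HZ5, black, 919); stock = 919.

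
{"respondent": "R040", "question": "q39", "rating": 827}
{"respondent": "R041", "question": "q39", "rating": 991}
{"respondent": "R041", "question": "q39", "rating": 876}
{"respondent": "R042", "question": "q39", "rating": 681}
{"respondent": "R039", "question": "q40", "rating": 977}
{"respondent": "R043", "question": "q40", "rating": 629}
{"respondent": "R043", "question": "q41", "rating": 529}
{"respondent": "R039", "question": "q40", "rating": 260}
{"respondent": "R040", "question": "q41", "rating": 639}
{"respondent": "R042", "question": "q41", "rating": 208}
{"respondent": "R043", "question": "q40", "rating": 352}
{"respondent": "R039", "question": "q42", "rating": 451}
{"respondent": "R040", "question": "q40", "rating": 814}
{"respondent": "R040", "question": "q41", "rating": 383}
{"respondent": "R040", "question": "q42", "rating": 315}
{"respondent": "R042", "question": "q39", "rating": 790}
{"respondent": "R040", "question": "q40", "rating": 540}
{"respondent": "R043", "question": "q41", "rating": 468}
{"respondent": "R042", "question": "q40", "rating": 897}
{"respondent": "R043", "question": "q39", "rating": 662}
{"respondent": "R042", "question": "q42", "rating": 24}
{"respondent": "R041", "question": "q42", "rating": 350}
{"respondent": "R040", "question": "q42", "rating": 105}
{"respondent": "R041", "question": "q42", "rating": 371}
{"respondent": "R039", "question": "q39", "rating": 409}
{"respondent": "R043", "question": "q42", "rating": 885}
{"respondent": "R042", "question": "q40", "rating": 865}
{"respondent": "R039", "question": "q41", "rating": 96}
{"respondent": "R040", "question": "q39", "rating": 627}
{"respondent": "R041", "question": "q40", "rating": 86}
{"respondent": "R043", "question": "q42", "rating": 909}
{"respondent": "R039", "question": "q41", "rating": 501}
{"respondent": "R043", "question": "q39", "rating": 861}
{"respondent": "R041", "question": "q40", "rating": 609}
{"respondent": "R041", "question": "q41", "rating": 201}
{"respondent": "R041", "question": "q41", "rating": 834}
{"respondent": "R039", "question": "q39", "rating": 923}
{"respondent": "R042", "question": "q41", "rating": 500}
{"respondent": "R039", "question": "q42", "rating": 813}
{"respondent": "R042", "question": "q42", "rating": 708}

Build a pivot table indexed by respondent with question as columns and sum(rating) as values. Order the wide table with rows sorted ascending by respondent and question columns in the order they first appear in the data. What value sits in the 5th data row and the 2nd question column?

981

With rows sorted ascending by respondent, row 5 is respondent=R043. question columns in first-appearance order: q39, q40, q41, q42; column 2 is q40.
Long rows with respondent=R043, question=q40: 629 + 352 = 981.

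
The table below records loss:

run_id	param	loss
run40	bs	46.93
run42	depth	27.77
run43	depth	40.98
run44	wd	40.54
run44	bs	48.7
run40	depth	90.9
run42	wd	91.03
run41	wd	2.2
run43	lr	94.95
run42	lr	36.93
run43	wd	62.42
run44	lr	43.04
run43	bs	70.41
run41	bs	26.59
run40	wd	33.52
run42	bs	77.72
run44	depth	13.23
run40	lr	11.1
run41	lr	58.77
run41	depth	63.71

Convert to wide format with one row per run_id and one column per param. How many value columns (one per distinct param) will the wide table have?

4

4 distinct param values: bs, lr, depth, wd.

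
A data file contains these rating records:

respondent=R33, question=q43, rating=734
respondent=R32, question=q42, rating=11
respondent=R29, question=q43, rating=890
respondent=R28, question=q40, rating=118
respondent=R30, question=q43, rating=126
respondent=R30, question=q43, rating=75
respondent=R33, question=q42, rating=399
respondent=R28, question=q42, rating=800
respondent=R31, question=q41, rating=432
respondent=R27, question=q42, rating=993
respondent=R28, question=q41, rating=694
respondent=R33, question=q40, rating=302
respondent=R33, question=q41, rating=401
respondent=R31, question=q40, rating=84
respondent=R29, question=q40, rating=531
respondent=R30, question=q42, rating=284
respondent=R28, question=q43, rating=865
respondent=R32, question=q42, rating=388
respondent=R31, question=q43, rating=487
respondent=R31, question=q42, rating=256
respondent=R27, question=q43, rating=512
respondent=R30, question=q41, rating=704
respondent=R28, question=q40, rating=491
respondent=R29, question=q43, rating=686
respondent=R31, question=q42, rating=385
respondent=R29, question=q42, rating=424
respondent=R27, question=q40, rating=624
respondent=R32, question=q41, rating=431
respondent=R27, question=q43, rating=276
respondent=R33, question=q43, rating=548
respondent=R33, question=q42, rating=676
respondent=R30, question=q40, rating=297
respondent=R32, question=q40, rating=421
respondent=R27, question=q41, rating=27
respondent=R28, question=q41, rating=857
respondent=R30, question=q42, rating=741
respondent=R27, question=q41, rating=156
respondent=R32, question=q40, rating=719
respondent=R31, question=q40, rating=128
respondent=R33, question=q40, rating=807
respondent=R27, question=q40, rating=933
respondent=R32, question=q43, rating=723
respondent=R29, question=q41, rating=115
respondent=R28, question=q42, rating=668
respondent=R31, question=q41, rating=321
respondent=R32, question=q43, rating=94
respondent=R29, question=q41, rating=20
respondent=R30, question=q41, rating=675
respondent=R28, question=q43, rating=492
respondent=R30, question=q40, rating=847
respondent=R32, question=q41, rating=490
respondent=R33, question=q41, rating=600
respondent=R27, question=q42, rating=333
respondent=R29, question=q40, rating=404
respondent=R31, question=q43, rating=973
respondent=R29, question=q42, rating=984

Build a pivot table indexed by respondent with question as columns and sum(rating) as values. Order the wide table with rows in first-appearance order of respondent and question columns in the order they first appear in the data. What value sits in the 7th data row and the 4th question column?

183

With rows in first-appearance order of respondent, row 7 is respondent=R27. question columns in first-appearance order: q43, q42, q40, q41; column 4 is q41.
Long rows with respondent=R27, question=q41: 27 + 156 = 183.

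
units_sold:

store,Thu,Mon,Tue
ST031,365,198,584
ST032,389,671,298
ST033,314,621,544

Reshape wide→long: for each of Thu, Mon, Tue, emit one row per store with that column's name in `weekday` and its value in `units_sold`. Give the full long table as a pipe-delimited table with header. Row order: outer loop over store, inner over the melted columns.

Each (store, column) pair becomes one row: 3 × 3 = 9 rows.
For example, (ST031, Thu) → units_sold=365.

| store | weekday | units_sold |
| ST031 | Thu | 365 |
| ST031 | Mon | 198 |
| ST031 | Tue | 584 |
| ST032 | Thu | 389 |
| ST032 | Mon | 671 |
| ST032 | Tue | 298 |
| ST033 | Thu | 314 |
| ST033 | Mon | 621 |
| ST033 | Tue | 544 |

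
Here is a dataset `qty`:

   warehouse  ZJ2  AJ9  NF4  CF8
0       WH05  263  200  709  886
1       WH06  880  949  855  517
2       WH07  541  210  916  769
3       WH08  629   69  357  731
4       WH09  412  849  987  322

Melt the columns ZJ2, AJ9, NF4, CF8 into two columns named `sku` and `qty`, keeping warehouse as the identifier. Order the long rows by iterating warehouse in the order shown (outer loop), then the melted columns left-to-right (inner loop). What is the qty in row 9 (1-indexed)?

541

20 rows total (5 × 4). Row 9: index ⌊(9-1)/4⌋ = 2 into warehouse → WH07; (9-1) mod 4 = 0 into the melted columns → ZJ2.
So row 9 is (WH07, ZJ2, 541); qty = 541.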